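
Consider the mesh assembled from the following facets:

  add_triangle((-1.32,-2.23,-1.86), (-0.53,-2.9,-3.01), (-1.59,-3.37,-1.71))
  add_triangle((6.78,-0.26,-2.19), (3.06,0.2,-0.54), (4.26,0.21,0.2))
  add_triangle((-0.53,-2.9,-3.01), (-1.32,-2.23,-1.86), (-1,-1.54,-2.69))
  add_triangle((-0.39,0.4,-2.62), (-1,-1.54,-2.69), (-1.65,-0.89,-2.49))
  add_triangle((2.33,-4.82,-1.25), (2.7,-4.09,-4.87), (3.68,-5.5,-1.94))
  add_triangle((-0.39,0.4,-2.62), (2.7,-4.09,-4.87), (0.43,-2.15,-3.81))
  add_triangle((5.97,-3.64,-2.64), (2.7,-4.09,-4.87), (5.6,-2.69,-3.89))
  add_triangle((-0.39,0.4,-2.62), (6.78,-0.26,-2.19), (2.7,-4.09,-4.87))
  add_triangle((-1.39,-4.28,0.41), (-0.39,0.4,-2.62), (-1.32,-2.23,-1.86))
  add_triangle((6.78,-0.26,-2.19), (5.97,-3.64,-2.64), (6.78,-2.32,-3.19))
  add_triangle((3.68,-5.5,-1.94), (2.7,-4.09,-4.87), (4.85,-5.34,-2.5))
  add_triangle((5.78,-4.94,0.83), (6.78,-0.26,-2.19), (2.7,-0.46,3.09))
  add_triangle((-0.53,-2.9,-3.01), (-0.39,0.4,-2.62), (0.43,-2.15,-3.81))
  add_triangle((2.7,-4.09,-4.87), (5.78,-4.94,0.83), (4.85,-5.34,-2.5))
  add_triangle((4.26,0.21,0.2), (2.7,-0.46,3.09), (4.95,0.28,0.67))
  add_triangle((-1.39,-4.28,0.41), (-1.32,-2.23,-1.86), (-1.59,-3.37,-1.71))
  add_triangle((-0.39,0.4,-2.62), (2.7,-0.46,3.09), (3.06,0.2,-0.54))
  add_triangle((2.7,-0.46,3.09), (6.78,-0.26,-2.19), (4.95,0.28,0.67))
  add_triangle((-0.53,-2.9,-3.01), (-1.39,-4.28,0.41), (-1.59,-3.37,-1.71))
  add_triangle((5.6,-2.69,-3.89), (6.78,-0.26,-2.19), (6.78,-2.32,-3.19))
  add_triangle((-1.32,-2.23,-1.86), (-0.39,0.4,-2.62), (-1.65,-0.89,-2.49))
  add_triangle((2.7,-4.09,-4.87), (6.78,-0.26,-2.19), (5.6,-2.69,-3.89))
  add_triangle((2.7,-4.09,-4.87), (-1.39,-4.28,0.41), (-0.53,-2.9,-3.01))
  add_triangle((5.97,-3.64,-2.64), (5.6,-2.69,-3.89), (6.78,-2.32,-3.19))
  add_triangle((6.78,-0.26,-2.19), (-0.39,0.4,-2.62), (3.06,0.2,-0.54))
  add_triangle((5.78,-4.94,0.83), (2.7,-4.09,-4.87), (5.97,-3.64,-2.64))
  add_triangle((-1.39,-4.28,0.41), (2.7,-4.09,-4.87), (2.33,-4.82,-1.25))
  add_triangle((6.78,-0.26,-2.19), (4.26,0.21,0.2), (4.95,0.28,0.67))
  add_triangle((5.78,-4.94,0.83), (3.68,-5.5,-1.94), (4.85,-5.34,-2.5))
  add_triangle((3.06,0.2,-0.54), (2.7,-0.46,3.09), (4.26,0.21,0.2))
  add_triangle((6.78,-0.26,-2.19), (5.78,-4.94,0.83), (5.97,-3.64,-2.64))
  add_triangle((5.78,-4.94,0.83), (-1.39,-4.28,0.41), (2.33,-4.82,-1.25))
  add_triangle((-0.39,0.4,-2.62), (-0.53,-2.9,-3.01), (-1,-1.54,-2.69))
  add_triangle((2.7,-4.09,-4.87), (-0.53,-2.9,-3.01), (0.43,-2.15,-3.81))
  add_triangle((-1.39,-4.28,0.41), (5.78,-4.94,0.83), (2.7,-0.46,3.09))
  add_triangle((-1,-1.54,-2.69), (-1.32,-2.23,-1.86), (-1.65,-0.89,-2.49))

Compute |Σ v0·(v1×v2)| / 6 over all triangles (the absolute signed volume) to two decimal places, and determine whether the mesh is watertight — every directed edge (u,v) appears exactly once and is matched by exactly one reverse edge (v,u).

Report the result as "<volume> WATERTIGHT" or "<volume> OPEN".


145.19 OPEN

Per-triangle v0·(v1×v2)/6:
  t1: +0.5744
  t2: +0.3760
  t3: +0.6393
  t4: +0.7572
  t5: +2.8270
  t6: +1.9808
  t7: +6.0869
  t8: +14.1093
  t9: -0.3281
  t10: +2.1980
  t11: +4.0328
  t12: +20.0386
  t13: +1.5605
  t14: +0.5634
  t15: -0.2600
  t16: +0.1309
  t17: -0.0989
  t18: +3.0174
  t19: +1.7594
  t20: +2.0475
  t21: -0.8259
  t22: +1.8072
  t23: +7.9018
  t24: +2.4130
  t25: +1.1798
  t26: +13.4118
  t27: +9.7023
  t28: +0.1205
  t29: +4.4098
  t30: -0.1845
  t31: +14.1898
  t32: +10.0079
  t33: +0.8098
  t34: +2.3816
  t35: +15.3193
  t36: +0.5293
Σ = +145.1861 → |volume| = 145.19

Directed edges: 108 total; 6 unmatched, e.g. (3.68,-5.5,-1.94)→(2.33,-4.82,-1.25) → open.


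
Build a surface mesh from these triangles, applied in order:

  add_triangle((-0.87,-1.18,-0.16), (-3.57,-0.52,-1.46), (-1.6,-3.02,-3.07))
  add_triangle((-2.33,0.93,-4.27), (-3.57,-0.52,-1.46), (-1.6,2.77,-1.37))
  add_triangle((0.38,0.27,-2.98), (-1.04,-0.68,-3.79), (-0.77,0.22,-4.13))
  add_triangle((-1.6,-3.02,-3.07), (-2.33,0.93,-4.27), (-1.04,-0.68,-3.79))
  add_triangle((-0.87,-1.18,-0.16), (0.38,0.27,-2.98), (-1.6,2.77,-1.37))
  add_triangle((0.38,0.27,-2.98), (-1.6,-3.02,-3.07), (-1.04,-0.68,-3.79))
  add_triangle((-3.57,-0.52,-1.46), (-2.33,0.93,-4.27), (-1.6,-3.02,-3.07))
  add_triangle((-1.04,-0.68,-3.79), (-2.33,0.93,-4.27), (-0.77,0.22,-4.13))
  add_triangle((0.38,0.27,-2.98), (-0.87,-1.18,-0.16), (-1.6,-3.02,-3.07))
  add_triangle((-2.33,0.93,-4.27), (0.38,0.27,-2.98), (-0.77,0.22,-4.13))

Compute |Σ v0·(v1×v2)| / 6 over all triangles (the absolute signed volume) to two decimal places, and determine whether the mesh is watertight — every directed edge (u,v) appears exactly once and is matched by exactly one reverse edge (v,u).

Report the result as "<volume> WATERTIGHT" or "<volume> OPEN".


18.36 OPEN

Per-triangle v0·(v1×v2)/6:
  t1: +1.8386
  t2: +5.3866
  t3: +0.5424
  t4: +2.6182
  t5: -2.2230
  t6: +1.4830
  t7: +7.3251
  t8: +1.0923
  t9: -0.2771
  t10: +0.5699
Σ = +18.3561 → |volume| = 18.36

Directed edges: 30 total; 6 unmatched, e.g. (-0.87,-1.18,-0.16)→(-3.57,-0.52,-1.46) → open.


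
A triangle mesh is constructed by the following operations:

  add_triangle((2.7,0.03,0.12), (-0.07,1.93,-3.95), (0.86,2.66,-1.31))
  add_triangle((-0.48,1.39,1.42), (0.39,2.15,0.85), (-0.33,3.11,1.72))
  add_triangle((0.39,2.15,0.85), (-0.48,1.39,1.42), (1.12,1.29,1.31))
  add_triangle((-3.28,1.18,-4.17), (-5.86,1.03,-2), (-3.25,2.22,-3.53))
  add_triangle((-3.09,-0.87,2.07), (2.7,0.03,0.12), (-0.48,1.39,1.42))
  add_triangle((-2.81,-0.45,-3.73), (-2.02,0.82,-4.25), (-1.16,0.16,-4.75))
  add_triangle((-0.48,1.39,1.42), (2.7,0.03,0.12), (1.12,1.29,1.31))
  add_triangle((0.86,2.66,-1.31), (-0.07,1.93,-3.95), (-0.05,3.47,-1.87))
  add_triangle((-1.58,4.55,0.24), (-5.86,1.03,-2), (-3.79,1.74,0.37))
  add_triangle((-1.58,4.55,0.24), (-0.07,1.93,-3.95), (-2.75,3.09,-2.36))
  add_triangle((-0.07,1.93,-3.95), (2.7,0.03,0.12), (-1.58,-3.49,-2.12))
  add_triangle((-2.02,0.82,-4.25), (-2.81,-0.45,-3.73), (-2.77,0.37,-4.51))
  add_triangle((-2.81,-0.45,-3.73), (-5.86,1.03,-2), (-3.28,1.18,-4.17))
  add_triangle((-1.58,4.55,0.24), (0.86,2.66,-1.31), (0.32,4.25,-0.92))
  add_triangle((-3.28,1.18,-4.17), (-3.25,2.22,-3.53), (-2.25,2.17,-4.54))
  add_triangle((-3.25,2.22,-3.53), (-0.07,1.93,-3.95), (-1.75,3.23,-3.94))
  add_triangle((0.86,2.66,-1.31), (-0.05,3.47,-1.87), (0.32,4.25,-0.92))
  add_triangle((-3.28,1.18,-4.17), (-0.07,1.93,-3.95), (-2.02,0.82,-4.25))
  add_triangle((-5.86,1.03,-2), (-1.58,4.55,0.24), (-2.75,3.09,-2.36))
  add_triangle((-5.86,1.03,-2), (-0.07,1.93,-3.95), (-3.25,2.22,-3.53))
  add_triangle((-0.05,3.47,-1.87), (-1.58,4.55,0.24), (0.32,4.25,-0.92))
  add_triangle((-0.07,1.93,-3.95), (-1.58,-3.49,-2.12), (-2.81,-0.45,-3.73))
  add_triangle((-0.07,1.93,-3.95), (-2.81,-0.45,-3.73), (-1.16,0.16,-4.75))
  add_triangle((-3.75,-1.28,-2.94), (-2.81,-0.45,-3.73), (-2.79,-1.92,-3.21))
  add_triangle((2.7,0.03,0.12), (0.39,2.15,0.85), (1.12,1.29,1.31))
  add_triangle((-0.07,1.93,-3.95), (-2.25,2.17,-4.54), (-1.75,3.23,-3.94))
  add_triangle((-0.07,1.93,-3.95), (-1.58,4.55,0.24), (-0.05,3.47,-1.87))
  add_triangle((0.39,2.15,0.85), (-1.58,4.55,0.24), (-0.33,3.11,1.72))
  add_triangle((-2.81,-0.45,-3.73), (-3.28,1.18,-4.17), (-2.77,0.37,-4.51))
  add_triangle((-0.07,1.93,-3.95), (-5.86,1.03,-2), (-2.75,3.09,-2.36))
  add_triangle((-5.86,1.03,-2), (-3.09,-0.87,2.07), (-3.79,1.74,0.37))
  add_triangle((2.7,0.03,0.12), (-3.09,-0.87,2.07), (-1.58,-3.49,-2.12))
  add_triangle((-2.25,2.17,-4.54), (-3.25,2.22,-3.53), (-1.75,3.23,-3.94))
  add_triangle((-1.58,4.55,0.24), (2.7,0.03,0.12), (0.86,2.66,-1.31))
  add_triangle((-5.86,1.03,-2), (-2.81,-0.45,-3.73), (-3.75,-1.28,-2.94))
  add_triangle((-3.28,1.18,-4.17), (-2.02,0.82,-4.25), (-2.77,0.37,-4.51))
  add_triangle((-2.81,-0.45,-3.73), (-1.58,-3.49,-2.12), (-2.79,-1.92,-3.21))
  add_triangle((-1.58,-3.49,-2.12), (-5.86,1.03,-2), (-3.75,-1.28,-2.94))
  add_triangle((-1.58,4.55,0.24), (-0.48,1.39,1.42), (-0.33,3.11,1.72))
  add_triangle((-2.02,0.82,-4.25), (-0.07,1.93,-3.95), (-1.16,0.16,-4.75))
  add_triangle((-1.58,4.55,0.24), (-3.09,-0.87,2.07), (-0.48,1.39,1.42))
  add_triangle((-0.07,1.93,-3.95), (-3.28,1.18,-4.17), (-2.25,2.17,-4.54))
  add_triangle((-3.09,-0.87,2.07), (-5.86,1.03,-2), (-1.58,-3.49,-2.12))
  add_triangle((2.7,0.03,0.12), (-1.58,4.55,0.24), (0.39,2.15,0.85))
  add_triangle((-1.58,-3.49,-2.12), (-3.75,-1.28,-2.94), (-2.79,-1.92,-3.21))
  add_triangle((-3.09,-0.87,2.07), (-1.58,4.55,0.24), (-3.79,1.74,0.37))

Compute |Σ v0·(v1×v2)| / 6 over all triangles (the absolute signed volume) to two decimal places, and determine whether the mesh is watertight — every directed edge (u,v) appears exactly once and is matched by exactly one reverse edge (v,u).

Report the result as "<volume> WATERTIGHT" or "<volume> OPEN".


116.44 WATERTIGHT

Per-triangle v0·(v1×v2)/6:
  t1: +3.5361
  t2: +0.1502
  t3: +0.4862
  t4: +3.4854
  t5: +1.9280
  t6: +1.4652
  t7: +0.0373
  t8: +1.5088
  t9: +6.1239
  t10: +6.3011
  t11: +7.9484
  t12: +0.1516
  t13: +4.4454
  t14: -0.4274
  t15: +1.4124
  t16: -2.1904
  t17: +0.6847
  t18: +1.5544
  t19: +7.9149
  t20: -1.7881
  t21: +1.7938
  t22: +5.8679
  t23: -2.2939
  t24: +1.2489
  t25: +0.7381
  t26: +1.9171
  t27: +2.6143
  t28: +0.9222
  t29: +0.7354
  t30: +7.3329
  t31: +5.5729
  t32: +4.2200
  t33: +1.6109
  t34: +3.1411
  t35: +3.7174
  t36: +0.6265
  t37: +0.7637
  t38: +3.1152
  t39: +0.7627
  t40: +1.8765
  t41: +3.4684
  t42: +1.1228
  t43: +13.6796
  t44: +1.4119
  t45: +1.3529
  t46: +4.3961
Σ = +116.4436 → |volume| = 116.44

Directed edges: 138 total, each appears once with its reverse present → watertight.


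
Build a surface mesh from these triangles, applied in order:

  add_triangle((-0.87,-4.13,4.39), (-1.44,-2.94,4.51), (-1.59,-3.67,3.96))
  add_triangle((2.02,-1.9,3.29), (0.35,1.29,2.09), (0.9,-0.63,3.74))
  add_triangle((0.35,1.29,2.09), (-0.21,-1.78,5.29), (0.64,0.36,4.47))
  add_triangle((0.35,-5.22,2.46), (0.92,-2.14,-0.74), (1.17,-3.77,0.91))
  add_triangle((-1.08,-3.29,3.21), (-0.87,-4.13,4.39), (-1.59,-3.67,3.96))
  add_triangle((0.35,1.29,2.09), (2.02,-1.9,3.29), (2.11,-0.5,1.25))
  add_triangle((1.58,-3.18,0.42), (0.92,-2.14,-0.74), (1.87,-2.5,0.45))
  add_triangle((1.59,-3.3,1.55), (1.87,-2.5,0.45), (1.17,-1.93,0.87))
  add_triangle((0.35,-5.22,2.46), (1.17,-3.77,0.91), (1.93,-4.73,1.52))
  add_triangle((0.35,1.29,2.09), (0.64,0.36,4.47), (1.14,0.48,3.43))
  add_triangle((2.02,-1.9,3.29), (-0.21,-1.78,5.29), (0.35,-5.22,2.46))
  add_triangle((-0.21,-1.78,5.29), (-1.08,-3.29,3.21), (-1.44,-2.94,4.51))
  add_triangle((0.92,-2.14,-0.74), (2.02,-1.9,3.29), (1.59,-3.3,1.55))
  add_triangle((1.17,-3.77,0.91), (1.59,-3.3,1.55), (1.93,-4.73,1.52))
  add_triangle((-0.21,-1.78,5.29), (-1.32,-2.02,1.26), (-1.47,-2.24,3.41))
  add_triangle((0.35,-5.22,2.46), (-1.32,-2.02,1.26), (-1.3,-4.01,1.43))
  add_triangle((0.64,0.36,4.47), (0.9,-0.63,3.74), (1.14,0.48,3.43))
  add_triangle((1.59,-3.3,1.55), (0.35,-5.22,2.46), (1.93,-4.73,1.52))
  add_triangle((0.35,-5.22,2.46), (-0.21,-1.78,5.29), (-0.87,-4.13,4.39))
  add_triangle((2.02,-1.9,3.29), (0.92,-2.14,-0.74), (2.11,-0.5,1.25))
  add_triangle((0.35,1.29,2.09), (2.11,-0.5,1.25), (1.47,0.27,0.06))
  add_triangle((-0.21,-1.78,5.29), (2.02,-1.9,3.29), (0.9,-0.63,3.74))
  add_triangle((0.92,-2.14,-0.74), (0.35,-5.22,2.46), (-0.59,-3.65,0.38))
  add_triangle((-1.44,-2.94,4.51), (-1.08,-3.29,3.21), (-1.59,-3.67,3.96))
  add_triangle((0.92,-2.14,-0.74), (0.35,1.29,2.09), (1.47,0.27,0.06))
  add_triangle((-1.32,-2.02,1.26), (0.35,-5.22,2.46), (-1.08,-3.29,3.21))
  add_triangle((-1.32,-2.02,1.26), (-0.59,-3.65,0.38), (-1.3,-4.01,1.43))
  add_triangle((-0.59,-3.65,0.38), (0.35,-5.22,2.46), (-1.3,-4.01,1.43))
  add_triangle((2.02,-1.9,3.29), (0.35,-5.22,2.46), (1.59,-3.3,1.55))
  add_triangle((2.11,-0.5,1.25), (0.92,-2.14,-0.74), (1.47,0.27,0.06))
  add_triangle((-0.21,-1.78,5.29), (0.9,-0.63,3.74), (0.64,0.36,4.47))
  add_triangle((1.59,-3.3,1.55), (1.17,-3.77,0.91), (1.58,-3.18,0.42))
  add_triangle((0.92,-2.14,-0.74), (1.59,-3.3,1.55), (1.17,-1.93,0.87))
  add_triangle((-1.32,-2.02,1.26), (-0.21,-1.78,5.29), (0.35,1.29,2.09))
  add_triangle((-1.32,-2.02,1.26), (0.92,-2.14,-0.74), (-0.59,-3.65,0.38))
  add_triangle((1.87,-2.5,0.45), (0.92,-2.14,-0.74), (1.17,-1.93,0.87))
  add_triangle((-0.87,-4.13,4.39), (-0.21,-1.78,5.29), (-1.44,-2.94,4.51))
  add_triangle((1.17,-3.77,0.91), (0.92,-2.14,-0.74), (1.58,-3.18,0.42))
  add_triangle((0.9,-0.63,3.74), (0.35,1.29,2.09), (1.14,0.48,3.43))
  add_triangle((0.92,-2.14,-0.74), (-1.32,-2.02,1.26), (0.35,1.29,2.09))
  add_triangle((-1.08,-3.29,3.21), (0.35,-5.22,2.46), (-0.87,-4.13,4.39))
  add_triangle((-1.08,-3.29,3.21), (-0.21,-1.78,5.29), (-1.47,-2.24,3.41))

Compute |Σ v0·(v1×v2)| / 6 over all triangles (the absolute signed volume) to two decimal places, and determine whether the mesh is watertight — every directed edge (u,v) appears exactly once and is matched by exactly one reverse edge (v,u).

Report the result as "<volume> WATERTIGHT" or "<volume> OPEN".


Per-triangle v0·(v1×v2)/6:
  t1: +0.7454
  t2: +1.1289
  t3: +0.7250
  t4: +0.8098
  t5: +0.1772
  t6: +1.9517
  t7: +0.3312
  t8: +0.0823
  t9: +0.6503
  t10: +0.5346
  t11: +8.0152
  t12: -1.2622
  t13: +0.9137
  t14: -0.0843
  t15: -0.6547
  t16: +1.0026
  t17: +0.5055
  t18: +0.8371
  t19: +3.7412
  t20: +2.0572
  t21: +0.8009
  t22: +1.9246
  t23: +2.1751
  t24: -0.2480
  t25: -0.9407
  t26: +1.7528
  t27: +0.1957
  t28: +1.4953
  t29: +2.8600
  t30: +0.8275
  t31: +1.2702
  t32: +0.4044
  t33: -0.2327
  t34: +1.6226
  t35: -0.2265
  t36: -0.2765
  t37: +2.0768
  t38: +0.4124
  t39: -0.4228
  t40: -1.9150
  t41: +1.1091
  t42: +1.6828
Σ = +38.5556 → |volume| = 38.56

Directed edges: 126 total; 6 unmatched, e.g. (1.87,-2.5,0.45)→(1.58,-3.18,0.42) → open.

38.56 OPEN


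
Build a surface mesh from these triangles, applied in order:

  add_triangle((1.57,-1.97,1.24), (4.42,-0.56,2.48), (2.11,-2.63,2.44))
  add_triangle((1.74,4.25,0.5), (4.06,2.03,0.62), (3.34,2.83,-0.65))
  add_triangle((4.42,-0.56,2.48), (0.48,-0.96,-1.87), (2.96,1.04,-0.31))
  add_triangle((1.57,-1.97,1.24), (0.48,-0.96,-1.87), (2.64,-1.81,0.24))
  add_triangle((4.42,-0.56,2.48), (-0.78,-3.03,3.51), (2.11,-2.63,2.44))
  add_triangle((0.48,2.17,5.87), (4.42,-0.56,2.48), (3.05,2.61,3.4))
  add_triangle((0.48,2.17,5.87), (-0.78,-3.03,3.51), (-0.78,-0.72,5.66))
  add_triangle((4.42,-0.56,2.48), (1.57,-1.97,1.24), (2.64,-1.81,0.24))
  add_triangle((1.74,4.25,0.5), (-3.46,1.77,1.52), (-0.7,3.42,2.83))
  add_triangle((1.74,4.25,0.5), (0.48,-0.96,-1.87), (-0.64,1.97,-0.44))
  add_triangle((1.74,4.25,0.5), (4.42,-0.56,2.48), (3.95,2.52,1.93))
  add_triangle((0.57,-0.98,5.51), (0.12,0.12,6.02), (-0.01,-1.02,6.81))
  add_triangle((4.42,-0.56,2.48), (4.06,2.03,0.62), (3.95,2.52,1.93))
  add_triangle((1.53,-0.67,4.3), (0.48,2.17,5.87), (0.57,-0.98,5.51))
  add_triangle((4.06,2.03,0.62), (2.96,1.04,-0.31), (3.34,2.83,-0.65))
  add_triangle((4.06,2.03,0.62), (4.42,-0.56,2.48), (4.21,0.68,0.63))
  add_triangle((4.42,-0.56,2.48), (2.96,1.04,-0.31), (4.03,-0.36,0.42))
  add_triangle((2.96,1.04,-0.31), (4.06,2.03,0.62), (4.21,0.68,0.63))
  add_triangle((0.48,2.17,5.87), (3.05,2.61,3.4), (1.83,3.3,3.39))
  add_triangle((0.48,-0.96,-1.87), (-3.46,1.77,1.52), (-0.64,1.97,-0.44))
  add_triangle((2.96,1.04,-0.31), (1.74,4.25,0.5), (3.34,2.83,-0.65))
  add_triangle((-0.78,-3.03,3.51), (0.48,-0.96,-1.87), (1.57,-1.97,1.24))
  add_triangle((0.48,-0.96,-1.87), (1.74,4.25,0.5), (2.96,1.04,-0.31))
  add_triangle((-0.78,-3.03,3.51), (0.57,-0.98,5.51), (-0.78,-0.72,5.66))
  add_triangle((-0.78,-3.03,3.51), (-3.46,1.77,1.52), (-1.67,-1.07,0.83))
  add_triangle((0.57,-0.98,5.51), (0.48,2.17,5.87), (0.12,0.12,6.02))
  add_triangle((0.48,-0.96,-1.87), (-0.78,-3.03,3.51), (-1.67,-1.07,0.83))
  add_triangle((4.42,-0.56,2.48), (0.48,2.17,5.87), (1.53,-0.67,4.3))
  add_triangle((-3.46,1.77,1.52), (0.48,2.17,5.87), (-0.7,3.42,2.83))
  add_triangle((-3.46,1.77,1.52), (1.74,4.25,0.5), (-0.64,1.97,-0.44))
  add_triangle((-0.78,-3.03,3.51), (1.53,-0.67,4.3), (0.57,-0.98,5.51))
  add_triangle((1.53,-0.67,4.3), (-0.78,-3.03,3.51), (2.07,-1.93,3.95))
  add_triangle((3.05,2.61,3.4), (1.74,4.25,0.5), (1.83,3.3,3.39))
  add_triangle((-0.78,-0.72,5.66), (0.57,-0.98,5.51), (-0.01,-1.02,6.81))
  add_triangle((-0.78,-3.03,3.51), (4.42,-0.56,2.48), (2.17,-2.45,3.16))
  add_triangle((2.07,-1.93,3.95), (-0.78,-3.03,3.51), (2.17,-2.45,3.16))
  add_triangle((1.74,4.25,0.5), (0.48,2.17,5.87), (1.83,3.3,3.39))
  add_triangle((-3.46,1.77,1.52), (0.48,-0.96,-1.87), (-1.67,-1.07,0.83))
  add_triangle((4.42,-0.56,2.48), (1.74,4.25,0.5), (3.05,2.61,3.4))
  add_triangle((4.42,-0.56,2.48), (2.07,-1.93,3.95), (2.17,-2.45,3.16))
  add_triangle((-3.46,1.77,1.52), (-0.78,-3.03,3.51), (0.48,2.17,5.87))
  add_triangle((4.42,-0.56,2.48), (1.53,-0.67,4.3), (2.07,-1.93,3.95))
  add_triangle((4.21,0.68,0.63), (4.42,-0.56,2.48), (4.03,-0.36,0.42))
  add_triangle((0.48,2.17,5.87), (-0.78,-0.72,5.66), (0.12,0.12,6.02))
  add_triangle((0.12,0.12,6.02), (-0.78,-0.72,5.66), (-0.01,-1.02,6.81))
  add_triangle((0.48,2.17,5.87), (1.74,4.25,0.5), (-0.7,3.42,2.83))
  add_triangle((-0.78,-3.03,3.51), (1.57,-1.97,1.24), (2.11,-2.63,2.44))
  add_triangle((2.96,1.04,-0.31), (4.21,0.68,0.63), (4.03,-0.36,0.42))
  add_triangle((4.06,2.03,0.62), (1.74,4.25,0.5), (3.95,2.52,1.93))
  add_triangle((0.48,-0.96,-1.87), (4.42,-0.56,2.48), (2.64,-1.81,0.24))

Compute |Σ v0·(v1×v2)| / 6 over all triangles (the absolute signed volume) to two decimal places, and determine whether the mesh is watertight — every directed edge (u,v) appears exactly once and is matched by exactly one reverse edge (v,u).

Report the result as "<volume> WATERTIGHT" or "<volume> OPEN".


135.39 WATERTIGHT

Per-triangle v0·(v1×v2)/6:
  t1: +1.0138
  t2: +2.8371
  t3: +3.5355
  t4: +1.0570
  t5: +3.9757
  t6: +9.5876
  t7: -2.3261
  t8: +2.0098
  t9: +5.2444
  t10: +2.2158
  t11: -0.1170
  t12: +0.6930
  t13: +3.1526
  t14: +3.2140
  t15: +0.9435
  t16: +1.7647
  t17: -1.7006
  t18: +0.7309
  t19: +3.4952
  t20: +1.8687
  t21: -1.0964
  t22: +2.7454
  t23: +2.8867
  t24: +3.3177
  t25: +3.3242
  t26: +1.3448
  t27: +2.2505
  t28: +7.6202
  t29: +7.2232
  t30: +3.3353
  t31: +2.2979
  t32: +3.0940
  t33: +3.1637
  t34: +0.0517
  t35: -1.8482
  t36: +2.0073
  t37: +2.7732
  t38: +1.8808
  t39: +6.6126
  t40: +2.0817
  t41: +16.4363
  t42: +3.2500
  t43: +1.4536
  t44: +1.5358
  t45: +0.9135
  t46: +7.6503
  t47: +0.8303
  t48: +0.6063
  t49: +2.9482
  t50: +1.5032
Σ = +135.3895 → |volume| = 135.39

Directed edges: 150 total, each appears once with its reverse present → watertight.


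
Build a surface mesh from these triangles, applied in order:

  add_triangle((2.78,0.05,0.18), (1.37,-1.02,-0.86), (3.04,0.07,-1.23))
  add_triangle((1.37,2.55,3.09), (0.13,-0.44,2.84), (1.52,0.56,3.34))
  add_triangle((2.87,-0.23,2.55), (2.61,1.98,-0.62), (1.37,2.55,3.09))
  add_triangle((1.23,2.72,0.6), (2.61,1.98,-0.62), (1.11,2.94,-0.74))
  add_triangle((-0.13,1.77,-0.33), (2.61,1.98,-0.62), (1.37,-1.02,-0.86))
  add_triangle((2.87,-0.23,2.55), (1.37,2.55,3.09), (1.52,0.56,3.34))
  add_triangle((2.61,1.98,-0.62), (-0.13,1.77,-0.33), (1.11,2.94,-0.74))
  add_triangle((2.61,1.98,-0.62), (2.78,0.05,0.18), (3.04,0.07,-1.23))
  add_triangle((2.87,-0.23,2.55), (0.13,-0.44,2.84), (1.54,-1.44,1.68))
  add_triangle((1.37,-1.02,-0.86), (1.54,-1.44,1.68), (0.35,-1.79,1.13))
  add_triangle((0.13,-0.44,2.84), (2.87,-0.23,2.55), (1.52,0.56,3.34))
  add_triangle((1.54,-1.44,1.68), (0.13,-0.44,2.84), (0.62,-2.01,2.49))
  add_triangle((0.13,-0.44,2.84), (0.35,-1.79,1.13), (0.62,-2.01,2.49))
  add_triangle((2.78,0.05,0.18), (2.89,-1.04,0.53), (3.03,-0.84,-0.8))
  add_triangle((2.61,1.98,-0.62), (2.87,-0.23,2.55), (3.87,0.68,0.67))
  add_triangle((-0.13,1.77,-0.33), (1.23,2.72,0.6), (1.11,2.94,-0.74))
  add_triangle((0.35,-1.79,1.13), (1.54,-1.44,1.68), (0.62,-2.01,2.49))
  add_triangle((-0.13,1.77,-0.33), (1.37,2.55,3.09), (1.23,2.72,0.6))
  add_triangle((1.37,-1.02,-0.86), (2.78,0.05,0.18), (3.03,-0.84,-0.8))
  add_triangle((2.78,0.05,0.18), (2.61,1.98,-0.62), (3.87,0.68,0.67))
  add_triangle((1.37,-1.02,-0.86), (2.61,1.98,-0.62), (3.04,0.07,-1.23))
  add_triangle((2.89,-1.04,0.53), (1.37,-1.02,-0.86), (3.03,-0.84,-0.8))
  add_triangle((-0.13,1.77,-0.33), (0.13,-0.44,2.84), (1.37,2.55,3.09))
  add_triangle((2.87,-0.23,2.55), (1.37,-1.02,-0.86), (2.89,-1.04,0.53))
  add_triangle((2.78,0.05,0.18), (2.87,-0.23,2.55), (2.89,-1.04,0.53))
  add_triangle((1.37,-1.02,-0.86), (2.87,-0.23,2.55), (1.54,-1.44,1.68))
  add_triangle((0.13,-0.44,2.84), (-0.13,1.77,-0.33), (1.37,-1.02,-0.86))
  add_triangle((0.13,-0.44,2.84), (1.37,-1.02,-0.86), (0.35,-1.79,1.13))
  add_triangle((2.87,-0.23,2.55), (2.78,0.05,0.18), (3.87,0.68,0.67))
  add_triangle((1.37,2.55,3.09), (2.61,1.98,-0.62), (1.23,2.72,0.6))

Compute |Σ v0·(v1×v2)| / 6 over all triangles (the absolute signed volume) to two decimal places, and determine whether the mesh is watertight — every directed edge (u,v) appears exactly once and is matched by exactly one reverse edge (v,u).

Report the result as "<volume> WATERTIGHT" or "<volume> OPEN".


27.35 WATERTIGHT

Per-triangle v0·(v1×v2)/6:
  t1: +0.6973
  t2: +1.3333
  t3: +5.7002
  t4: +1.1845
  t5: +0.7578
  t6: +1.9204
  t7: -0.0578
  t8: +1.2723
  t9: +1.6517
  t10: +0.8338
  t11: +1.2974
  t12: +0.8423
  t13: +0.1575
  t14: +0.6461
  t15: +1.5071
  t16: +0.5140
  t17: +0.4062
  t18: +0.9952
  t19: -0.0890
  t20: +0.5988
  t21: +0.0651
  t22: +0.4781
  t23: +1.1643
  t24: +0.0840
  t25: +1.1514
  t26: +1.4439
  t27: -1.0839
  t28: -0.9145
  t29: +0.7234
  t30: +2.0685
Σ = +27.3494 → |volume| = 27.35

Directed edges: 90 total, each appears once with its reverse present → watertight.


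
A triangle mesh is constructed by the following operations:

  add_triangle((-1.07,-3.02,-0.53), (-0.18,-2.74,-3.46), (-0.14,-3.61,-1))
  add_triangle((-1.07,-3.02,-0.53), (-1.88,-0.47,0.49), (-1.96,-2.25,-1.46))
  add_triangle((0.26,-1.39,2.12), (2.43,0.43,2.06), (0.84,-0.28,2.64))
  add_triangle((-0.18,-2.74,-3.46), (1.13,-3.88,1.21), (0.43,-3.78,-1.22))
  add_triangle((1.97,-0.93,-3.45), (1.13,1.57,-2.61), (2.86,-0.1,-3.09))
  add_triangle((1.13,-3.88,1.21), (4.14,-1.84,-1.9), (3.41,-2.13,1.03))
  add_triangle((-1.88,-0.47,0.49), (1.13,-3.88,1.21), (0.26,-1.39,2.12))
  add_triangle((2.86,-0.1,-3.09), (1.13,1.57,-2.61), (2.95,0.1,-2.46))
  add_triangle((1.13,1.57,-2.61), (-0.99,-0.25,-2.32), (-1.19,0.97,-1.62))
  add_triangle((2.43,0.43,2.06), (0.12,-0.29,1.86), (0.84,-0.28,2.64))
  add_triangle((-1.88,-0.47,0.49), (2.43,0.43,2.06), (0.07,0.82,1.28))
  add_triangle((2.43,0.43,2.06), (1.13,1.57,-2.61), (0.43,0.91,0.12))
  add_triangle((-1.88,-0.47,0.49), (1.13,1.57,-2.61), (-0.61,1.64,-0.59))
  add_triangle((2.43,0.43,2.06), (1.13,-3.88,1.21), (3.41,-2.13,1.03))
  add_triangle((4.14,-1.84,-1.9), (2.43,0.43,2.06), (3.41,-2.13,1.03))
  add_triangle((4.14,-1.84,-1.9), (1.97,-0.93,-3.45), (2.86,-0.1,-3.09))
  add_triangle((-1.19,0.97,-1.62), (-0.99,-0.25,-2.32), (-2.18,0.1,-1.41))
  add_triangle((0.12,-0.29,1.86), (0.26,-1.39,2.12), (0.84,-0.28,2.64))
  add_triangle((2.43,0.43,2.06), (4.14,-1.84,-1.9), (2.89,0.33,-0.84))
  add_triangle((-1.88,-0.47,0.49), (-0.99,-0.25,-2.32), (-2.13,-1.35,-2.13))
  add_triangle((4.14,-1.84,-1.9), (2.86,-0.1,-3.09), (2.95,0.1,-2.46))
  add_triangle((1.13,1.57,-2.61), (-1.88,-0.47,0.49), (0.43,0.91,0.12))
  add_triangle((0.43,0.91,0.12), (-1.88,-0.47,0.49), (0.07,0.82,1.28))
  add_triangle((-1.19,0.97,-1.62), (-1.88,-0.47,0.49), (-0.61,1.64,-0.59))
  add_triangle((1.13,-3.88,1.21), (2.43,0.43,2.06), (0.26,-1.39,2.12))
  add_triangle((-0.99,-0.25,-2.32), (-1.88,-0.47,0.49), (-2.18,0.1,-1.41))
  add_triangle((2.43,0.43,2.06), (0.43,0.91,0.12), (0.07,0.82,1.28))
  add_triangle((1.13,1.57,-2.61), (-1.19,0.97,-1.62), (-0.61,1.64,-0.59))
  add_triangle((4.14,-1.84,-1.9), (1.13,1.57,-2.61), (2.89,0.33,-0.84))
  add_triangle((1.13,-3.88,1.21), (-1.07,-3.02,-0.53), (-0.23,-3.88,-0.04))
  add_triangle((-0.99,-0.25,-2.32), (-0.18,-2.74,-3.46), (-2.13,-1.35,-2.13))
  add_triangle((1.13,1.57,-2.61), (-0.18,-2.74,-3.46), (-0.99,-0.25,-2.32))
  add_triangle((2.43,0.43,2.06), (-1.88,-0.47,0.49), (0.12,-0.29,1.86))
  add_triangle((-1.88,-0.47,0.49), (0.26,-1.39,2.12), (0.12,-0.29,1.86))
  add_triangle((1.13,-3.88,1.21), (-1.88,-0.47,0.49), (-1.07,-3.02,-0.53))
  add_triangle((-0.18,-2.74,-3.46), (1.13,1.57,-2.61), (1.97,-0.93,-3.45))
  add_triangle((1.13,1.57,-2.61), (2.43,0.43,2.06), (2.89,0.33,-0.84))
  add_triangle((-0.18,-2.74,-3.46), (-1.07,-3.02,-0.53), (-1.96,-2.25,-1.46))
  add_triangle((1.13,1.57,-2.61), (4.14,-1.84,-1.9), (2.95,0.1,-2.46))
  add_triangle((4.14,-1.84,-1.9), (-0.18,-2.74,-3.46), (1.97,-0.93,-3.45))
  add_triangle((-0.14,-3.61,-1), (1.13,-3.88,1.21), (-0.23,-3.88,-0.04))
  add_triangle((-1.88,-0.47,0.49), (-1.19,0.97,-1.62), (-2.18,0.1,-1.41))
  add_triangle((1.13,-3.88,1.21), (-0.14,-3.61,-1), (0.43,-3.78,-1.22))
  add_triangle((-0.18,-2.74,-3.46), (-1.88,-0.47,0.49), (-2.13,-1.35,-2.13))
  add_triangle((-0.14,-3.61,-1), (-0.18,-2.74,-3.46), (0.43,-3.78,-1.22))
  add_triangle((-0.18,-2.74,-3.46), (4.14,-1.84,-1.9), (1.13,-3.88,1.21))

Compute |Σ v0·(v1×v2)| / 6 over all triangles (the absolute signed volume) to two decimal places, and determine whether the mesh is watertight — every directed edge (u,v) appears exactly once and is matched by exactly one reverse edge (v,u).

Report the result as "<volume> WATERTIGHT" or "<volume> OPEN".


Per-triangle v0·(v1×v2)/6:
  t1: +1.5621
  t2: +1.2537
  t3: +0.7915
  t4: +0.3547
  t5: +1.5841
  t6: +5.3152
  t7: +2.1675
  t8: +0.6925
  t9: +1.3500
  t10: +0.0622
  t11: +0.7494
  t12: +1.0693
  t13: -0.9983
  t14: +3.3538
  t15: +4.0499
  t16: +2.1240
  t17: +0.6499
  t18: +0.2250
  t19: +3.0304
  t20: +0.6583
  t21: +0.8368
  t22: +0.6758
  t23: +0.2681
  t24: +0.7866
  t25: +2.9923
  t26: +0.5226
  t27: +0.4922
  t28: +1.0590
  t29: +3.0251
  t30: +0.2815
  t31: +1.6793
  t32: +2.9817
  t33: +0.1649
  t34: +0.6429
  t35: +2.3526
  t36: +3.1926
  t37: +2.0876
  t38: +2.1676
  t39: -0.4547
  t40: +4.8207
  t41: +0.9065
  t42: +0.3956
  t43: +0.9258
  t44: +1.3691
  t45: +0.9447
  t46: +11.6201
Σ = +76.7822 → |volume| = 76.78

Directed edges: 138 total; 6 unmatched, e.g. (-0.14,-3.61,-1)→(-1.07,-3.02,-0.53) → open.

76.78 OPEN


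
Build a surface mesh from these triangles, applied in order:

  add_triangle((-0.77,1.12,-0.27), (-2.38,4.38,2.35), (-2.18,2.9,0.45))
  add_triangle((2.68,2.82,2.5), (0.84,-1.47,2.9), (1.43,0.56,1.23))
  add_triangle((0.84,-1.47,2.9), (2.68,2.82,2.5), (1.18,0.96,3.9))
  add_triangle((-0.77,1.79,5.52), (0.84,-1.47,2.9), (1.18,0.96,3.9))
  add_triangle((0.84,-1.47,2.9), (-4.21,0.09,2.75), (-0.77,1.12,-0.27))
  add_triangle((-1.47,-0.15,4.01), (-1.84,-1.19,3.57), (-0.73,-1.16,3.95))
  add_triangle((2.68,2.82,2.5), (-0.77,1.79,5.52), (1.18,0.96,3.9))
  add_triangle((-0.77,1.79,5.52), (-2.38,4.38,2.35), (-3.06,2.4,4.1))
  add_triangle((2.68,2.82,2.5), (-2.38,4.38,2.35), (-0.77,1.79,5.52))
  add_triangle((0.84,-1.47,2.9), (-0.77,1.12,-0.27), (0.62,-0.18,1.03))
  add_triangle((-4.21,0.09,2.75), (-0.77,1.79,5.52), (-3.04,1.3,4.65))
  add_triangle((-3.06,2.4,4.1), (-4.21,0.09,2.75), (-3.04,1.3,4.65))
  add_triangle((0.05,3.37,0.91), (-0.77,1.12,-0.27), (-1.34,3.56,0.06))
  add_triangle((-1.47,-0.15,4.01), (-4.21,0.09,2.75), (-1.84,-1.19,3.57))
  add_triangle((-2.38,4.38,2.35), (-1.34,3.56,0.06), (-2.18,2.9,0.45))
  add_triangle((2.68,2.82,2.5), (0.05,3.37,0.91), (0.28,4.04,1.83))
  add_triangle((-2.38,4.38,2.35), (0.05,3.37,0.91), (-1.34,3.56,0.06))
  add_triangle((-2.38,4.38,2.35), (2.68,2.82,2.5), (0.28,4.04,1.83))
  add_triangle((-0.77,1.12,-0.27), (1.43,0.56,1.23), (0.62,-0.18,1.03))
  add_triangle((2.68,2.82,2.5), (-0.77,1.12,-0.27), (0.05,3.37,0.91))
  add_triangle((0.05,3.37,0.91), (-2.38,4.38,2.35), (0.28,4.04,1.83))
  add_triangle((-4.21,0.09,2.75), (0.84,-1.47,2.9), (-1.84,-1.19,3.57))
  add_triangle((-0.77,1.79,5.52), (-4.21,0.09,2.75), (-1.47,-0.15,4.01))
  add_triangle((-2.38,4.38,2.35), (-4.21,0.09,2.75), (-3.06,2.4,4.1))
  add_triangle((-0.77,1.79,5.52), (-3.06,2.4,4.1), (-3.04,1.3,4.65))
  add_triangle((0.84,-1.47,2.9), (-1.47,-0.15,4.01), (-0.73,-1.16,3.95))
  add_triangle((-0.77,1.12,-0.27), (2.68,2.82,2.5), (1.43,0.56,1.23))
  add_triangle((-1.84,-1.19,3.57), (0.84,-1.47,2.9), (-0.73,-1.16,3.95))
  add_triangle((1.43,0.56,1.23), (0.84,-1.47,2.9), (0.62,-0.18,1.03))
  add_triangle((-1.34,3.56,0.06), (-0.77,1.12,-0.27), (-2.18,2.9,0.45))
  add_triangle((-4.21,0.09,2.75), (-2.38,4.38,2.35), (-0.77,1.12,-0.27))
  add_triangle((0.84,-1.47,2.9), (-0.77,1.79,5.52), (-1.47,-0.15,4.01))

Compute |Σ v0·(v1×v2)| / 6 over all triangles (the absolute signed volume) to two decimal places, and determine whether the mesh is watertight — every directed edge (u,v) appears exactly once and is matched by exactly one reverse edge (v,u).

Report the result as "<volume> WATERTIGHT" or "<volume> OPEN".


63.77 WATERTIGHT

Per-triangle v0·(v1×v2)/6:
  t1: -0.2538
  t2: +1.0024
  t3: +2.6769
  t4: +3.4743
  t5: -1.8828
  t6: +0.8664
  t7: +4.0359
  t8: +6.2605
  t9: +13.8748
  t10: -0.2672
  t11: +1.0321
  t12: +2.5435
  t13: +0.0496
  t14: +2.3292
  t15: +1.2959
  t16: +0.8803
  t17: +2.1509
  t18: +2.8215
  t19: -0.2078
  t20: +0.0801
  t21: +1.1592
  t22: -0.5620
  t23: +4.4339
  t24: +5.0797
  t25: +2.8309
  t26: +0.6341
  t27: -0.0995
  t28: +0.6087
  t29: +0.0065
  t30: +0.2695
  t31: +2.9638
  t32: +3.6800
Σ = +63.7673 → |volume| = 63.77

Directed edges: 96 total, each appears once with its reverse present → watertight.


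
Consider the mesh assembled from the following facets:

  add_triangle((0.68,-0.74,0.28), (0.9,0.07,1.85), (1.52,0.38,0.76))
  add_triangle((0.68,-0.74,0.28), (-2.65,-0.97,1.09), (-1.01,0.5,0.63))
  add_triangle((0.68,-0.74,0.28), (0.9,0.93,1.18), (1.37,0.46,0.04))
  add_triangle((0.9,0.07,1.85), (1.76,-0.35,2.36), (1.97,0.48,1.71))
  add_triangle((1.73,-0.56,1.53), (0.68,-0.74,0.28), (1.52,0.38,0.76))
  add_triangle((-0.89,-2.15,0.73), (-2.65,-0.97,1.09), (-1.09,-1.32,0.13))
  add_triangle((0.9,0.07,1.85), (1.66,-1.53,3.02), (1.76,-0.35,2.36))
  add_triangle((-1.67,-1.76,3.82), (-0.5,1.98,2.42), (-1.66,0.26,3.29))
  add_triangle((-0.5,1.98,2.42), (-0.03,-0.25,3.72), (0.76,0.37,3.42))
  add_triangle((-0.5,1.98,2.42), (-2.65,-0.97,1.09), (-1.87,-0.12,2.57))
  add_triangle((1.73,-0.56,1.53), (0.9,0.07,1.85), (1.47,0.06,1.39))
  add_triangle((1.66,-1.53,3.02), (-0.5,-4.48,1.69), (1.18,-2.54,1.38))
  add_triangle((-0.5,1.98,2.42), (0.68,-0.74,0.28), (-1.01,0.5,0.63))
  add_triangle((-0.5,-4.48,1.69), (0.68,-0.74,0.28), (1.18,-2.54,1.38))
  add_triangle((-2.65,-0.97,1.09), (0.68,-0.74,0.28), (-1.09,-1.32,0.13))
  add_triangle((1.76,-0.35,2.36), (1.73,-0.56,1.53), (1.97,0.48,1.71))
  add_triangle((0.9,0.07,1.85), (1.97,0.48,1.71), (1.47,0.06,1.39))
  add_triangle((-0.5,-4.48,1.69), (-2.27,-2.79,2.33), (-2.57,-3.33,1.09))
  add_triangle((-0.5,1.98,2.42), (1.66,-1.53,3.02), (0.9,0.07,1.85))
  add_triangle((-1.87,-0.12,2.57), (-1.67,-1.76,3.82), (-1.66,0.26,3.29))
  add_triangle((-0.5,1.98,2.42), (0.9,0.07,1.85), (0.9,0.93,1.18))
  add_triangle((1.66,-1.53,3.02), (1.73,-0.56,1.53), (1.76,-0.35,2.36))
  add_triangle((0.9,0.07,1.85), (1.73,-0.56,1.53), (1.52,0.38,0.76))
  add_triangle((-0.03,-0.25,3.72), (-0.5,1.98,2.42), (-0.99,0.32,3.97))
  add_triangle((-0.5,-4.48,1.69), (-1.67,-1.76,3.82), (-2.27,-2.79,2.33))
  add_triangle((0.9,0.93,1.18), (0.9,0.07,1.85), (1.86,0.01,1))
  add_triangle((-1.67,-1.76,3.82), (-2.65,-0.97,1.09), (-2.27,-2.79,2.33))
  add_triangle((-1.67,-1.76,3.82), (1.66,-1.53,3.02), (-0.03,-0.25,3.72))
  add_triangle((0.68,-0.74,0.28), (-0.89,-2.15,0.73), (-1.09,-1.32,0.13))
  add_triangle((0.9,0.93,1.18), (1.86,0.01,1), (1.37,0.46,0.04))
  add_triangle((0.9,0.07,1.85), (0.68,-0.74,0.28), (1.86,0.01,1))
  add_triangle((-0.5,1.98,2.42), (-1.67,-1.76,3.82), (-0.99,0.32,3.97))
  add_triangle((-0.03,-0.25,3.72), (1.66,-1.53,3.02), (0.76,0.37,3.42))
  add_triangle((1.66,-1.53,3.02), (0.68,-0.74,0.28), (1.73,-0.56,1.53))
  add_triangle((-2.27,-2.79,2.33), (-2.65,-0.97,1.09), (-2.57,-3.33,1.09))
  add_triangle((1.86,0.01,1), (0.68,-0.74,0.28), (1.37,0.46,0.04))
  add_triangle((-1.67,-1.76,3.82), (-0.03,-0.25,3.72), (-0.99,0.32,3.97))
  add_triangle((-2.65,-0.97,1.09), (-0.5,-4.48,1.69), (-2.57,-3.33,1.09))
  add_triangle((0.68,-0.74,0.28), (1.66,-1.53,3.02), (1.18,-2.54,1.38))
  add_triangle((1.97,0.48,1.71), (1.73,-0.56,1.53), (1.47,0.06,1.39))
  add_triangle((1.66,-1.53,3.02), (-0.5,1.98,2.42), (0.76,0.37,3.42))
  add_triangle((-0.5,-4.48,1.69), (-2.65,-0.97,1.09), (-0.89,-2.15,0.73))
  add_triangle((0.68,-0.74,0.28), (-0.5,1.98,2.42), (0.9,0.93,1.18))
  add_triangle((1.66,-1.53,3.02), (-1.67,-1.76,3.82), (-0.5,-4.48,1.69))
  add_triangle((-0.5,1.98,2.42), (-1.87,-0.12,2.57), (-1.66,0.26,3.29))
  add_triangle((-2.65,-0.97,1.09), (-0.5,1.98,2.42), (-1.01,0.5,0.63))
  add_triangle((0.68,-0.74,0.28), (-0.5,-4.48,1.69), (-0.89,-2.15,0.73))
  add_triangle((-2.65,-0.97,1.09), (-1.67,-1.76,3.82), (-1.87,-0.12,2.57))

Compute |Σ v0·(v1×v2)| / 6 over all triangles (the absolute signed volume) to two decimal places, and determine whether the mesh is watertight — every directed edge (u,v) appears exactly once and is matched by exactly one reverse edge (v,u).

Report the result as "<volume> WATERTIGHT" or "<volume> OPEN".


34.64 WATERTIGHT

Per-triangle v0·(v1×v2)/6:
  t1: -0.3251
  t2: -0.3087
  t3: -0.2924
  t4: +0.2325
  t5: +0.1684
  t6: +0.4045
  t7: +0.2844
  t8: +1.0677
  t9: +1.2249
  t10: +1.1683
  t11: -0.1535
  t12: +2.0927
  t13: -0.3485
  t14: +0.2393
  t15: -0.3667
  t16: +0.2610
  t17: -0.0990
  t18: +2.3400
  t19: +0.7393
  t20: +0.6938
  t21: +0.6477
  t22: +0.3283
  t23: +0.3259
  t24: +1.0978
  t25: +3.2099
  t26: +0.3777
  t27: +2.0025
  t28: +2.9185
  t29: +0.1069
  t30: +0.2975
  t31: +0.3132
  t32: +0.7057
  t33: +1.2744
  t34: +0.3246
  t35: +1.4450
  t36: +0.1726
  t37: +1.4892
  t38: -1.5039
  t39: +0.3606
  t40: -0.0340
  t41: -0.1298
  t42: +0.5053
  t43: -0.4365
  t44: +7.0020
  t45: +0.4346
  t46: +0.6456
  t47: +0.0457
  t48: +1.6948
Σ = +34.6446 → |volume| = 34.64

Directed edges: 144 total, each appears once with its reverse present → watertight.


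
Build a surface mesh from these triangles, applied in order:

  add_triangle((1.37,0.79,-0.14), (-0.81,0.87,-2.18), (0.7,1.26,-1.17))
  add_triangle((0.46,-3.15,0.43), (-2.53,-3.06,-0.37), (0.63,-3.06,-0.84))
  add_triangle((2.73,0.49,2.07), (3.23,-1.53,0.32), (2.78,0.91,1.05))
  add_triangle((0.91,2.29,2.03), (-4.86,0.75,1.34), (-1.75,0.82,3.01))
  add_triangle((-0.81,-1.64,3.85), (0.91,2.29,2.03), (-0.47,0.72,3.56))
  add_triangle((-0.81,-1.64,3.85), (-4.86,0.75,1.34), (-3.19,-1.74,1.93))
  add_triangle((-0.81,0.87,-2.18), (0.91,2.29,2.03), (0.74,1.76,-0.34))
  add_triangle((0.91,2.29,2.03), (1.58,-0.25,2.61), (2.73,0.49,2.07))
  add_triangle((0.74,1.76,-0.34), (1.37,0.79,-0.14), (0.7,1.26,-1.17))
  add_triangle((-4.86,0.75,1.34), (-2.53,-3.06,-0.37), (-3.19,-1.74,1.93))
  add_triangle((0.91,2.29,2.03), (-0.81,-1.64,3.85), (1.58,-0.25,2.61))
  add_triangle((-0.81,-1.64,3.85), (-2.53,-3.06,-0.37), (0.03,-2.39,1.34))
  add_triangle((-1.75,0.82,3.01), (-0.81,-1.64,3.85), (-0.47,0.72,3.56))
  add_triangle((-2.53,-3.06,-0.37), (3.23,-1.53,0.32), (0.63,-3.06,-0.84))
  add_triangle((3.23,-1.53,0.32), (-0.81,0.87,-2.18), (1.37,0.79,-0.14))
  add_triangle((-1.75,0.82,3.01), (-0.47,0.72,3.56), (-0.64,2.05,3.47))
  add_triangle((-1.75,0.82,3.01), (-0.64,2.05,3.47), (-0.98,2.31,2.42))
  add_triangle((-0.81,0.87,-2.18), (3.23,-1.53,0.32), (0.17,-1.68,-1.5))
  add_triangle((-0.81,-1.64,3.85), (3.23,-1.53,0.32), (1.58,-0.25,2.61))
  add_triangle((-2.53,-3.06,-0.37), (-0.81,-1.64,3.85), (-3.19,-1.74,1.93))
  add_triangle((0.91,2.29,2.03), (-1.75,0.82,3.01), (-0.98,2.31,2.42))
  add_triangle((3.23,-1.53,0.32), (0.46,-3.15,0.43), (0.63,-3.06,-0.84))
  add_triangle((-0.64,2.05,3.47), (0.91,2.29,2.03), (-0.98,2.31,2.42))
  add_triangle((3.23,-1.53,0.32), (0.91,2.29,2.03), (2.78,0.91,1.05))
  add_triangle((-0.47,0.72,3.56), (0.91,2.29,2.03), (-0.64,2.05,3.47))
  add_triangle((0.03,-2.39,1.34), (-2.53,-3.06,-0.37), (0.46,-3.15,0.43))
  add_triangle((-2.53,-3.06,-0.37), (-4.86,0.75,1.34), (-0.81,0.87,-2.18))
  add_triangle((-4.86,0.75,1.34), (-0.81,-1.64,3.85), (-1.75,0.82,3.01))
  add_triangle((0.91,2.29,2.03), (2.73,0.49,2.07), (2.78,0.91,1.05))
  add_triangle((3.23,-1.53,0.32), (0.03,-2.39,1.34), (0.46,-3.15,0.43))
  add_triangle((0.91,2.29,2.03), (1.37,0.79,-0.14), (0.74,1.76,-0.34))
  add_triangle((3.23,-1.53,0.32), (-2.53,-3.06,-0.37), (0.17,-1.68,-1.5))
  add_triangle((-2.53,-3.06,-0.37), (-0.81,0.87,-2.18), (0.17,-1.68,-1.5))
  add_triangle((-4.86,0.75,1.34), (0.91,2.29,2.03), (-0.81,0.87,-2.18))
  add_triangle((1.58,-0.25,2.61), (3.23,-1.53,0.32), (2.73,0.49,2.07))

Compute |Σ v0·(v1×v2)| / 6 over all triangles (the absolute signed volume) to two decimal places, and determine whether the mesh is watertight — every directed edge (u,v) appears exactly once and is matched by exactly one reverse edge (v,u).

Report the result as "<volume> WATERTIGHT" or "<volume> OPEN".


Per-triangle v0·(v1×v2)/6:
  t1: +0.1071
  t2: +2.0414
  t3: +1.4137
  t4: +3.9597
  t5: +1.3541
  t6: +5.0558
  t7: +0.8839
  t8: +1.6916
  t9: +0.2827
  t10: +4.8662
  t11: +3.5705
  t12: +3.6882
  t13: +1.9789
  t14: -1.8913
  t15: +1.5544
  t16: +1.0592
  t17: +0.9041
  t18: +2.2051
  t19: +3.7274
  t20: +4.2119
  t21: -1.3589
  t22: +1.9959
  t23: +0.9905
  t24: -1.1908
  t25: +1.1451
  t26: +1.7163
  t27: +7.3612
  t28: +5.2289
  t29: +1.2743
  t30: +1.6188
  t31: +0.7529
  t32: +3.3745
  t33: +2.8284
  t34: +6.1077
  t35: +1.8723
Σ = +76.3817 → |volume| = 76.38

Directed edges: 105 total; 9 unmatched, e.g. (-0.81,0.87,-2.18)→(0.7,1.26,-1.17) → open.

76.38 OPEN


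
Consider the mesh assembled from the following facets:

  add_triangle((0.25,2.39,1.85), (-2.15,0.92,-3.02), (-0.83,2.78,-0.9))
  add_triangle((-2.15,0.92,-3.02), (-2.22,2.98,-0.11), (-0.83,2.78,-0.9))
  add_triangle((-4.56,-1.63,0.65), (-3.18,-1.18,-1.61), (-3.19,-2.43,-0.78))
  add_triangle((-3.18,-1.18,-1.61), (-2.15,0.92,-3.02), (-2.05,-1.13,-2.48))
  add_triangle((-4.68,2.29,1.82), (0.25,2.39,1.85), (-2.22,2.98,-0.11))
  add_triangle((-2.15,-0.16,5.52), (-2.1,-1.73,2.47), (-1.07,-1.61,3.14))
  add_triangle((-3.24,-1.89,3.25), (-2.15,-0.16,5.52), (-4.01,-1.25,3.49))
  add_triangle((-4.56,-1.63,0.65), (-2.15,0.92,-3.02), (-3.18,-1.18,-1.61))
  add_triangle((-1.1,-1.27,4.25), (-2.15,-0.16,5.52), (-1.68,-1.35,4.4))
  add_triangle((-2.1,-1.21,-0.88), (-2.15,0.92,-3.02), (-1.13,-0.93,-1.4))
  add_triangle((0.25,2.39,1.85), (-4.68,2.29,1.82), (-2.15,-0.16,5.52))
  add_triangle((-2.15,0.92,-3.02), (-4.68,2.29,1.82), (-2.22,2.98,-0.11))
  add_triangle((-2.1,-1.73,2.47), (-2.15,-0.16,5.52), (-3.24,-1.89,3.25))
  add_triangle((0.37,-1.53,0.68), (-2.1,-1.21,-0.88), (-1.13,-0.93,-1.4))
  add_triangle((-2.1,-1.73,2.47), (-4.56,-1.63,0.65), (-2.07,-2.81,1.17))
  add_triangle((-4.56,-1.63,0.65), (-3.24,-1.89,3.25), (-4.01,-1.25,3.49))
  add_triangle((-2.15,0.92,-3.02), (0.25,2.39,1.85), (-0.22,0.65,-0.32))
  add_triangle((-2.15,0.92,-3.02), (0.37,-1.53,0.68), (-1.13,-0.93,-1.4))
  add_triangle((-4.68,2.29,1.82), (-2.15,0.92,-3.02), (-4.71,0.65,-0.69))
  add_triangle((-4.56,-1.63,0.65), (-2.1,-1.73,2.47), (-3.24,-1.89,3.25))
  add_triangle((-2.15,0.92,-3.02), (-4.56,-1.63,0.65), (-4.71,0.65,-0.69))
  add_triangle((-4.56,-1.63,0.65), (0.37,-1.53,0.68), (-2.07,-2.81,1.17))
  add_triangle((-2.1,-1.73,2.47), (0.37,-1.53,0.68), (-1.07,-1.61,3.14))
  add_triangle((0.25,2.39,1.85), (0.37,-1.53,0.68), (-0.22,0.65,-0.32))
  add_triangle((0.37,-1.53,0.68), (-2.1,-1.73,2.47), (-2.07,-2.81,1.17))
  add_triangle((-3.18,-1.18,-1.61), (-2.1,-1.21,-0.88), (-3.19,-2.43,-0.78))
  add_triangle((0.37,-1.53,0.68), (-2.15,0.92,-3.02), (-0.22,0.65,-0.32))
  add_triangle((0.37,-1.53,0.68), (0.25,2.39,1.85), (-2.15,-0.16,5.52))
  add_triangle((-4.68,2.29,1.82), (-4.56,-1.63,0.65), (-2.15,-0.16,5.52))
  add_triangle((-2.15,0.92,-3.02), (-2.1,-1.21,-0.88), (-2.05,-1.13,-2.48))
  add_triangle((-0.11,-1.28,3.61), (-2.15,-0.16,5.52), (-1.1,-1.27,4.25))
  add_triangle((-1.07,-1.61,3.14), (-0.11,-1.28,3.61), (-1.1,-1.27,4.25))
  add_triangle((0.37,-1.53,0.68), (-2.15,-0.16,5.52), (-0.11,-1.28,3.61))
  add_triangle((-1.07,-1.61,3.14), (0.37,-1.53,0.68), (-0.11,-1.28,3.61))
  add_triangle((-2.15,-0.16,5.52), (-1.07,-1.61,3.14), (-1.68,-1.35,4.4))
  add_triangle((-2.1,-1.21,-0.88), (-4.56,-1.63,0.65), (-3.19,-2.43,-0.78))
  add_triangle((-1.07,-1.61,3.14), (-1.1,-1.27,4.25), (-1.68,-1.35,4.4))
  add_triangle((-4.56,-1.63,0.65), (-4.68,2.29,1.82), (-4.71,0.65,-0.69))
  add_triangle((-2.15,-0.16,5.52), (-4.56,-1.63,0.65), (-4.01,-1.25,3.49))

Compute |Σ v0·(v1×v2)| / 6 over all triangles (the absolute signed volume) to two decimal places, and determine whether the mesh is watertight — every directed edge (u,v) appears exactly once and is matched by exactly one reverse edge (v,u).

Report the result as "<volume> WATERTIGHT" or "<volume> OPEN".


77.58 OPEN

Per-triangle v0·(v1×v2)/6:
  t1: -1.0645
  t2: +2.4205
  t3: +1.9818
  t4: +1.6910
  t5: +4.7836
  t6: +1.8237
  t7: +2.2927
  t8: +2.7572
  t9: +0.5889
  t10: +0.9069
  t11: +11.0195
  t12: +5.7961
  t13: +1.1320
  t14: +0.6165
  t15: +2.7638
  t16: +2.0118
  t17: +0.3084
  t18: +0.0109
  t19: +4.7172
  t20: +0.8679
  t21: +4.1526
  t22: -0.0475
  t23: +0.9239
  t24: -0.0401
  t25: +1.2434
  t26: +0.0696
  t27: -0.0265
  t28: +2.7758
  t29: +15.1689
  t30: -1.1868
  t31: +0.7669
  t32: +0.4289
  t33: -1.1144
  t34: +0.8723
  t35: -0.1249
  t36: -0.7249
  t37: +0.2511
  t38: +6.1449
  t39: +0.6230
Σ = +77.5823 → |volume| = 77.58

Directed edges: 117 total; 9 unmatched, e.g. (-0.83,2.78,-0.9)→(0.25,2.39,1.85) → open.
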